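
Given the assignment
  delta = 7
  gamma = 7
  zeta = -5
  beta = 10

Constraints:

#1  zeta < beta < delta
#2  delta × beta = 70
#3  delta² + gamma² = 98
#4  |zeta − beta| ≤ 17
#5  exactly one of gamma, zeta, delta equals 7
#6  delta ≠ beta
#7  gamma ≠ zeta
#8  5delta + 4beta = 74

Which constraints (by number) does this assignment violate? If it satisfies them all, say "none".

#1 values -5, 10, 7; beta = 10 is not < delta = 7 — violated.
#2 delta × beta = 7 × 10 = 70 — OK.
#3 delta² + gamma² = 7² + 7² = 49 + 49 = 98 — OK.
#4 |-5 − 10| = 15; 15 ≤ 17 — OK.
#5 gamma=7, zeta=-5, delta=7; 2 of them equal 7, not exactly one — violated.
#6 delta = 7, beta = 10; distinct — OK.
#7 gamma = 7, zeta = -5; distinct — OK.
#8 5delta + 4beta = 5(7) + 4(10) = 75, not 74 — violated.

Constraints 1, 5, and 8 do not hold.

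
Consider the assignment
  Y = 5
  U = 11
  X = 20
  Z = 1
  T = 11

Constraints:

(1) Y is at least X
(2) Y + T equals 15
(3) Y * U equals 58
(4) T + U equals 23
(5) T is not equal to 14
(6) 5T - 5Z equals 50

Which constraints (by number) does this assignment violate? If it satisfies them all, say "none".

(1) Y = 5, X = 20; 5 < 20 (want ≥)  ✘
(2) Y + T = 5 + 11 = 16, not 15  ✘
(3) Y * U = 5 * 11 = 55, not 58  ✘
(4) T + U = 11 + 11 = 22, not 23  ✘
(5) T = 11, and 11 ≠ 14  ✔
(6) 5T - 5Z = 5(11) - 5(1) = 50  ✔

Constraints 1, 2, 3, and 4 are violated.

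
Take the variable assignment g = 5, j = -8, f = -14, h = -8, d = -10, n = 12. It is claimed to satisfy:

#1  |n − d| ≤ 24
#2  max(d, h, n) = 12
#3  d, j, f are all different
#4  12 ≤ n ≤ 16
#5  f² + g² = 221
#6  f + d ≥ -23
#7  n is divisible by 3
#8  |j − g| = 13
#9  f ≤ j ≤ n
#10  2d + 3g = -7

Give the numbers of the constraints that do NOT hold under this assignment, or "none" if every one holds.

No — constraints 6 and 10 are not satisfied.

#1 |12 − (-10)| = 22; 22 ≤ 24 — holds.
#2 max(-10, -8, 12) = 12 — holds.
#3 values -10, -8, -14 are pairwise distinct — holds.
#4 n = 12 lies in [12, 16] — holds.
#5 f² + g² = (-14)² + 5² = 196 + 25 = 221 — holds.
#6 f + d = -14 + (-10) = -24; -24 < -23, bound -23 not met — fails.
#7 12 / 3 = 4, so 3 divides 12 — holds.
#8 |-8 − 5| = 13 — holds.
#9 values -14 ≤ -8 ≤ 12 — holds.
#10 2d + 3g = 2(-10) + 3(5) = -5, not -7 — fails.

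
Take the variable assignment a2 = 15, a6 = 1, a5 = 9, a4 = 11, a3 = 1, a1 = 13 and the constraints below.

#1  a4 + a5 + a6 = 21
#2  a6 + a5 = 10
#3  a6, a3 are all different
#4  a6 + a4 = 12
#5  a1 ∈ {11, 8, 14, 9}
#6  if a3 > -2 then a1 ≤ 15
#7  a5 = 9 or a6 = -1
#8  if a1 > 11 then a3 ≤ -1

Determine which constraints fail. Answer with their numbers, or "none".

No — constraints 3, 5, and 8 are not satisfied.

#1 a4 + a5 + a6 = 11 + 9 + 1 = 21  yes
#2 a6 + a5 = 1 + 9 = 10  yes
#3 a6 = a3 = 1, not all different  no
#4 a6 + a4 = 1 + 11 = 12  yes
#5 a1 = 13 is not in {11, 8, 14, 9}  no
#6 a3 = 1 > -2, so we need a1 ≤ 15; a1 = 13 ≤ 15  yes
#7 a5 = 9 = 9 (first disjunct)  yes
#8 a1 = 13 > 11, so we need a3 ≤ -1; but a3 = 1 > -1  no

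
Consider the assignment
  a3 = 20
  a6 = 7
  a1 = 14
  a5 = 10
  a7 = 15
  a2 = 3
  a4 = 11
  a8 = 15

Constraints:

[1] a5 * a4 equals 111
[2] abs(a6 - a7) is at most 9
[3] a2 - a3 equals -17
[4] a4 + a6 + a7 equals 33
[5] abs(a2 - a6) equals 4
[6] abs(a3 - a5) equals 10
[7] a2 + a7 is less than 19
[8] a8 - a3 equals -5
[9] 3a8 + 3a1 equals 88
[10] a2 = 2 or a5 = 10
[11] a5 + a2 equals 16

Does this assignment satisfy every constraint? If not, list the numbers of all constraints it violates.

Constraints 1, 9, and 11 do not hold.

[1] a5 * a4 = 10 * 11 = 110, not 111 — violated.
[2] abs(7 - 15) = 8; 8 ≤ 9 — satisfied.
[3] a2 - a3 = 3 - 20 = -17 — satisfied.
[4] a4 + a6 + a7 = 11 + 7 + 15 = 33 — satisfied.
[5] abs(3 - 7) = 4 — satisfied.
[6] abs(20 - 10) = 10 — satisfied.
[7] a2 + a7 = 3 + 15 = 18; 18 < 19 — satisfied.
[8] a8 - a3 = 15 - 20 = -5 — satisfied.
[9] 3a8 + 3a1 = 3(15) + 3(14) = 87, not 88 — violated.
[10] a2 = 3 ≠ 2, but a5 = 10 = 10 (second disjunct) — satisfied.
[11] a5 + a2 = 10 + 3 = 13, not 16 — violated.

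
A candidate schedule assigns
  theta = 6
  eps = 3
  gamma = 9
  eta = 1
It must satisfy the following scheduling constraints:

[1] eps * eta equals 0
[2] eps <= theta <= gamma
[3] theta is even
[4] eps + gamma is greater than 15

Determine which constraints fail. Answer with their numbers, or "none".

[1] eps * eta = 3 * 1 = 3, not 0  false
[2] values 3 <= 6 <= 9  true
[3] theta = 6 is even  true
[4] eps + gamma = 3 + 9 = 12; 12 ≤ 15, bound 15 not met  false

The assignment fails constraints 1 and 4.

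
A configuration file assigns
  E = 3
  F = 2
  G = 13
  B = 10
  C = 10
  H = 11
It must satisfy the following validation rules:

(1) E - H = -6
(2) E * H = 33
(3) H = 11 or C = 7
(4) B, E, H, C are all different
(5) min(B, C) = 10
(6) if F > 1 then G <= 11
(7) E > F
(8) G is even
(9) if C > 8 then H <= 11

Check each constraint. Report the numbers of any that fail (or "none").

(1) E - H = 3 - 11 = -8, not -6  FAIL
(2) E * H = 3 * 11 = 33  OK
(3) H = 11 = 11 (first disjunct)  OK
(4) B = C = 10, not all different  FAIL
(5) min(10, 10) = 10  OK
(6) F = 2 > 1, so we need G ≤ 11; but G = 13 > 11  FAIL
(7) E = 3, F = 2; 3 > 2  OK
(8) G = 13 is odd  FAIL
(9) C = 10 > 8, so we need H ≤ 11; H = 11 ≤ 11  OK

The assignment fails constraints 1, 4, 6, and 8.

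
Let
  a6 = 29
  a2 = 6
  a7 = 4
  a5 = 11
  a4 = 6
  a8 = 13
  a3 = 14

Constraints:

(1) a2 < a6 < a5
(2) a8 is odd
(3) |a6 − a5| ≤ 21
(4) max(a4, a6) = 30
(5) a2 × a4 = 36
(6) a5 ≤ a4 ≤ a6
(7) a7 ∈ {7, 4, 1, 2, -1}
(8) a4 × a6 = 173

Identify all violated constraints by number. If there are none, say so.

(1) values 6, 29, 11; a6 = 29 is not < a5 = 11  FAIL
(2) a8 = 13 is odd  OK
(3) |29 − 11| = 18; 18 ≤ 21  OK
(4) max(6, 29) = 29, not 30  FAIL
(5) a2 × a4 = 6 × 6 = 36  OK
(6) values 11, 6, 29; a5 = 11 is not ≤ a4 = 6  FAIL
(7) a7 = 4 is in {7, 4, 1, 2, -1}  OK
(8) a4 × a6 = 6 × 29 = 174, not 173  FAIL

Constraints 1, 4, 6, 8 are violated.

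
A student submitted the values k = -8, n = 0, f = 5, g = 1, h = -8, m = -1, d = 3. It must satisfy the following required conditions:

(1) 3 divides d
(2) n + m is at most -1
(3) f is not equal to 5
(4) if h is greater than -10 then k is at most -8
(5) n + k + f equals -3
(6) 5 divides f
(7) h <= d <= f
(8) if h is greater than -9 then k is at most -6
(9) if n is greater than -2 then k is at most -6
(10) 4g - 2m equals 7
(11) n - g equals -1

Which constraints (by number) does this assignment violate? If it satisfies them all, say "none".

(1) 3 / 3 = 1, so 3 divides 3  ✔
(2) n + m = 0 + (-1) = -1; -1 ≤ -1  ✔
(3) f = 5, but 5 is required to differ  ✘
(4) h = -8 > -10, so we need k ≤ -8; k = -8 ≤ -8  ✔
(5) n + k + f = 0 + (-8) + 5 = -3  ✔
(6) 5 / 5 = 1, so 5 divides 5  ✔
(7) values -8 <= 3 <= 5  ✔
(8) h = -8 > -9, so we need k ≤ -6; k = -8 ≤ -6  ✔
(9) n = 0 > -2, so we need k ≤ -6; k = -8 ≤ -6  ✔
(10) 4g - 2m = 4(1) - 2(-1) = 6, not 7  ✘
(11) n - g = 0 - 1 = -1  ✔

Constraints 3, 10 are violated.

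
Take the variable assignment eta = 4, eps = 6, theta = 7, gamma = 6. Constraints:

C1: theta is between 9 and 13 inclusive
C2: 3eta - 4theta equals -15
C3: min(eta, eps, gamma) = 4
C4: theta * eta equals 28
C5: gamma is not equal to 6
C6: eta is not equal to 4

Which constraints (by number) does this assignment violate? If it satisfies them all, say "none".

C1: theta = 7 is outside [9, 13] — fails.
C2: 3eta - 4theta = 3(4) - 4(7) = -16, not -15 — fails.
C3: min(4, 6, 6) = 4 — holds.
C4: theta * eta = 7 * 4 = 28 — holds.
C5: gamma = 6, but 6 is required to differ — fails.
C6: eta = 4, but 4 is required to differ — fails.

No — constraints 1, 2, 5, and 6 are not satisfied.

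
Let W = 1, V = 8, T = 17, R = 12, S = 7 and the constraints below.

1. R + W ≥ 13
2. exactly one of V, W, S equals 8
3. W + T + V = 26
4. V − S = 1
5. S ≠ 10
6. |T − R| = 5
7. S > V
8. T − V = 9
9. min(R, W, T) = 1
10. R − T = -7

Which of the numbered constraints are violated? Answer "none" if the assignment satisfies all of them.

1. R + W = 12 + 1 = 13; 13 ≥ 13  ✔
2. V=8, W=1, S=7; 1 of them equals 8  ✔
3. W + T + V = 1 + 17 + 8 = 26  ✔
4. V − S = 8 − 7 = 1  ✔
5. S = 7, and 7 ≠ 10  ✔
6. |17 − 12| = 5  ✔
7. S = 7, V = 8; 7 ≤ 8 (want >)  ✘
8. T − V = 17 − 8 = 9  ✔
9. min(12, 1, 17) = 1  ✔
10. R − T = 12 − 17 = -5, not -7  ✘

The assignment fails constraints 7, 10.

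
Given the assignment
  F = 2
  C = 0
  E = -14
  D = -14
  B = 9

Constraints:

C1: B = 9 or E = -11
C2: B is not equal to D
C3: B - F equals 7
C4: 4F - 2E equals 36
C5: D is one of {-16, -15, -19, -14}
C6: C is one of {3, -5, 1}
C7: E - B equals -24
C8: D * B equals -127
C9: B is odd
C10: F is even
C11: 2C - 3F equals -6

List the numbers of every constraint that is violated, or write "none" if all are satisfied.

The assignment fails constraints 6, 7, 8.

C1: B = 9 = 9 (first disjunct) — holds.
C2: B = 9, D = -14; distinct — holds.
C3: B - F = 9 - 2 = 7 — holds.
C4: 4F - 2E = 4(2) - 2(-14) = 36 — holds.
C5: D = -14 is in {-16, -15, -19, -14} — holds.
C6: C = 0 is not in {3, -5, 1} — does not hold.
C7: E - B = -14 - 9 = -23, not -24 — does not hold.
C8: D * B = -14 * 9 = -126, not -127 — does not hold.
C9: B = 9 is odd — holds.
C10: F = 2 is even — holds.
C11: 2C - 3F = 2(0) - 3(2) = -6 — holds.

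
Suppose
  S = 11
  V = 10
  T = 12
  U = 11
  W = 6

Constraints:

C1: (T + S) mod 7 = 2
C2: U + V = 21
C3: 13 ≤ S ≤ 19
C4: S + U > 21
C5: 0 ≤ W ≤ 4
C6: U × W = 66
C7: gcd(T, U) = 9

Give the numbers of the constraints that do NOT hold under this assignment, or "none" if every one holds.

No — constraints 3, 5, and 7 are not satisfied.

C1: T + S = 23; 23 mod 7 = 2  OK
C2: U + V = 11 + 10 = 21  OK
C3: S = 11 is outside [13, 19]  FAIL
C4: S + U = 11 + 11 = 22; 22 > 21  OK
C5: W = 6 is outside [0, 4]  FAIL
C6: U × W = 11 × 6 = 66  OK
C7: gcd(12, 11) = 1, not 9  FAIL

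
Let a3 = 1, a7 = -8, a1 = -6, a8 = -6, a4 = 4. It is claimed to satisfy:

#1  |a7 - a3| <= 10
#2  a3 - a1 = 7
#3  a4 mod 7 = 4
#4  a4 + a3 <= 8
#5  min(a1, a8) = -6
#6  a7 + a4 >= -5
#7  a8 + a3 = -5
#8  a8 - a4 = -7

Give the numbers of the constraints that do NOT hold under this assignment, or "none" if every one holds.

Violated: 8.

#1 |-8 - 1| = 9; 9 ≤ 10 — holds.
#2 a3 - a1 = 1 - (-6) = 7 — holds.
#3 4 mod 7 = 4 — holds.
#4 a4 + a3 = 4 + 1 = 5; 5 ≤ 8 — holds.
#5 min(-6, -6) = -6 — holds.
#6 a7 + a4 = -8 + 4 = -4; -4 ≥ -5 — holds.
#7 a8 + a3 = -6 + 1 = -5 — holds.
#8 a8 - a4 = -6 - 4 = -10, not -7 — does not hold.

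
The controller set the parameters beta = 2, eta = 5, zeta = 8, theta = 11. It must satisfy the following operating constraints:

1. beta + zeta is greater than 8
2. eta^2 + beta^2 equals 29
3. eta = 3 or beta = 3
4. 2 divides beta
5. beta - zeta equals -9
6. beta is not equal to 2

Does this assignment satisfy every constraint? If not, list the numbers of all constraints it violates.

Constraints 3, 5, and 6 are violated.

1. beta + zeta = 2 + 8 = 10; 10 > 8 — holds.
2. eta^2 + beta^2 = 5^2 + 2^2 = 25 + 4 = 29 — holds.
3. eta = 5 ≠ 3 and beta = 2 ≠ 3; both disjuncts false — fails.
4. 2 / 2 = 1, so 2 divides 2 — holds.
5. beta - zeta = 2 - 8 = -6, not -9 — fails.
6. beta = 2, but 2 is required to differ — fails.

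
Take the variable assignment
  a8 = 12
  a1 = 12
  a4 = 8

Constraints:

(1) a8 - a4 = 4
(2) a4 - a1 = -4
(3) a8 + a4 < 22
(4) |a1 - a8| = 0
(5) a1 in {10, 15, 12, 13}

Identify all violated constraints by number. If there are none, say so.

The assignment satisfies every constraint.

(1) a8 - a4 = 12 - 8 = 4 — OK.
(2) a4 - a1 = 8 - 12 = -4 — OK.
(3) a8 + a4 = 12 + 8 = 20; 20 < 22 — OK.
(4) |12 - 12| = 0 — OK.
(5) a1 = 12 is in {10, 15, 12, 13} — OK.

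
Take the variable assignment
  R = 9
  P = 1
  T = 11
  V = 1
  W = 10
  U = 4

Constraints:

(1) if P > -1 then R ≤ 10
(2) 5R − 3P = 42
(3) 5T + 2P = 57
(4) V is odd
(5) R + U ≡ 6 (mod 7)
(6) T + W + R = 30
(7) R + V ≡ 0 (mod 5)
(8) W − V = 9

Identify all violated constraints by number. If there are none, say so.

(1) P = 1 > -1, so we need R ≤ 10; R = 9 ≤ 10 — OK.
(2) 5R − 3P = 5(9) − 3(1) = 42 — OK.
(3) 5T + 2P = 5(11) + 2(1) = 57 — OK.
(4) V = 1 is odd — OK.
(5) R + U = 13; 13 mod 7 = 6 — OK.
(6) T + W + R = 11 + 10 + 9 = 30 — OK.
(7) R + V = 10; 10 mod 5 = 0 — OK.
(8) W − V = 10 − 1 = 9 — OK.

The assignment satisfies every constraint.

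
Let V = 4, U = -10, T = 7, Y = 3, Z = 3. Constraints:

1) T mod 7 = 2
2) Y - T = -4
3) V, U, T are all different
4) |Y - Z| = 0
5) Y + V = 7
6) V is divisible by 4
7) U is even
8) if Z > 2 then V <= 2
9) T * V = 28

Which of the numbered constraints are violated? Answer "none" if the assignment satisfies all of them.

1) 7 mod 7 = 0, not 2  ✘
2) Y - T = 3 - 7 = -4  ✔
3) values 4, -10, 7 are pairwise distinct  ✔
4) |3 - 3| = 0  ✔
5) Y + V = 3 + 4 = 7  ✔
6) 4 / 4 = 1, so 4 divides 4  ✔
7) U = -10 is even  ✔
8) Z = 3 > 2, so we need V ≤ 2; but V = 4 > 2  ✘
9) T * V = 7 * 4 = 28  ✔

The assignment fails constraints 1 and 8.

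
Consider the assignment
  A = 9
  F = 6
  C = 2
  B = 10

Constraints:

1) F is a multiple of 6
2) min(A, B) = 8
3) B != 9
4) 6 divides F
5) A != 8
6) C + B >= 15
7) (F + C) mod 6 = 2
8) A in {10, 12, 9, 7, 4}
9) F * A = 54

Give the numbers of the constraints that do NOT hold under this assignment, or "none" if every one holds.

Violated: 2, 6.

1) 6 / 6 = 1, so 6 divides 6 — holds.
2) min(9, 10) = 9, not 8 — fails.
3) B = 10, and 10 ≠ 9 — holds.
4) 6 / 6 = 1, so 6 divides 6 — holds.
5) A = 9, and 9 ≠ 8 — holds.
6) C + B = 2 + 10 = 12; 12 < 15, bound 15 not met — fails.
7) F + C = 8; 8 mod 6 = 2 — holds.
8) A = 9 is in {10, 12, 9, 7, 4} — holds.
9) F * A = 6 * 9 = 54 — holds.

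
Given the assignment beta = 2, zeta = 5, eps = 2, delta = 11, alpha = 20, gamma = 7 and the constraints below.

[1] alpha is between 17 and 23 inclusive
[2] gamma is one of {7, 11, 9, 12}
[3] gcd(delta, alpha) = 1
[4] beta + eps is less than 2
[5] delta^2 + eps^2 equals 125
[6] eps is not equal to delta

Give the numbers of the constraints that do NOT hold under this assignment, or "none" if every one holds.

[1] alpha = 20 lies in [17, 23] — OK.
[2] gamma = 7 is in {7, 11, 9, 12} — OK.
[3] gcd(11, 20) = 1 — OK.
[4] beta + eps = 2 + 2 = 4; 4 ≥ 2, bound 2 not met — violated.
[5] delta^2 + eps^2 = 11^2 + 2^2 = 121 + 4 = 125 — OK.
[6] eps = 2, delta = 11; distinct — OK.

Constraint 4 is violated.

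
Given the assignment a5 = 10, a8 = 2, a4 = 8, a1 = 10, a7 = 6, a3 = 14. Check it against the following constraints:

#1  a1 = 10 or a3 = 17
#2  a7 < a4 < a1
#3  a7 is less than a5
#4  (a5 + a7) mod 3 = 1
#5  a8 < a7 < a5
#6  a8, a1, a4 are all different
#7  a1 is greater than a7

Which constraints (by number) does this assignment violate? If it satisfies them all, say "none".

No violations.

#1 a1 = 10 = 10 (first disjunct)  yes
#2 values 6 < 8 < 10  yes
#3 a7 = 6, a5 = 10; 6 < 10  yes
#4 a5 + a7 = 16; 16 mod 3 = 1  yes
#5 values 2 < 6 < 10  yes
#6 values 2, 10, 8 are pairwise distinct  yes
#7 a1 = 10, a7 = 6; 10 > 6  yes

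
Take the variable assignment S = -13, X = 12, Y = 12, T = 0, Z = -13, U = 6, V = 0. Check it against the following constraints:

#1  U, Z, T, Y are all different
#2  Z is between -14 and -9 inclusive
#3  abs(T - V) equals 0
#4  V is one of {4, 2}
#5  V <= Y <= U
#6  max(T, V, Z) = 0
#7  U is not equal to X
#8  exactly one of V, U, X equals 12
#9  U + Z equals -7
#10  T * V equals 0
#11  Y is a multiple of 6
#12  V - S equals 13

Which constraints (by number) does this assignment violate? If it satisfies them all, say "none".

#1 values 6, -13, 0, 12 are pairwise distinct — OK.
#2 Z = -13 lies in [-14, -9] — OK.
#3 abs(0 - 0) = 0 — OK.
#4 V = 0 is not in {4, 2} — violated.
#5 values 0, 12, 6; Y = 12 is not <= U = 6 — violated.
#6 max(0, 0, -13) = 0 — OK.
#7 U = 6, X = 12; distinct — OK.
#8 V=0, U=6, X=12; 1 of them equals 12 — OK.
#9 U + Z = 6 + (-13) = -7 — OK.
#10 T * V = 0 * 0 = 0 — OK.
#11 12 / 6 = 2, so 6 divides 12 — OK.
#12 V - S = 0 - (-13) = 13 — OK.

Violated: 4 and 5.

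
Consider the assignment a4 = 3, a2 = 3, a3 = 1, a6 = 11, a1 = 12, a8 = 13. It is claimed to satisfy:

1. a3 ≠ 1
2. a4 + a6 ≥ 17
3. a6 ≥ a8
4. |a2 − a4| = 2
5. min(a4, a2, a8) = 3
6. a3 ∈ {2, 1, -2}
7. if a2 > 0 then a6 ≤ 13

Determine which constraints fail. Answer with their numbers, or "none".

Constraints 1, 2, 3, 4 are violated.

1. a3 = 1, but 1 is required to differ  fails
2. a4 + a6 = 3 + 11 = 14; 14 < 17, bound 17 not met  fails
3. a6 = 11, a8 = 13; 11 < 13 (want ≥)  fails
4. |3 − 3| = 0, not 2  fails
5. min(3, 3, 13) = 3  holds
6. a3 = 1 is in {2, 1, -2}  holds
7. a2 = 3 > 0, so we need a6 ≤ 13; a6 = 11 ≤ 13  holds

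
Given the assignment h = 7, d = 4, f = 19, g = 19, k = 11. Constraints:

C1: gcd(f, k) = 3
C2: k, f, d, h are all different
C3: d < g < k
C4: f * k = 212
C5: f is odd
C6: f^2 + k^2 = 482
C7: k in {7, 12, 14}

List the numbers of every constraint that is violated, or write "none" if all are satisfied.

The assignment fails constraints 1, 3, 4, and 7.

C1: gcd(19, 11) = 1, not 3 — violated.
C2: values 11, 19, 4, 7 are pairwise distinct — satisfied.
C3: values 4, 19, 11; g = 19 is not < k = 11 — violated.
C4: f * k = 19 * 11 = 209, not 212 — violated.
C5: f = 19 is odd — satisfied.
C6: f^2 + k^2 = 19^2 + 11^2 = 361 + 121 = 482 — satisfied.
C7: k = 11 is not in {7, 12, 14} — violated.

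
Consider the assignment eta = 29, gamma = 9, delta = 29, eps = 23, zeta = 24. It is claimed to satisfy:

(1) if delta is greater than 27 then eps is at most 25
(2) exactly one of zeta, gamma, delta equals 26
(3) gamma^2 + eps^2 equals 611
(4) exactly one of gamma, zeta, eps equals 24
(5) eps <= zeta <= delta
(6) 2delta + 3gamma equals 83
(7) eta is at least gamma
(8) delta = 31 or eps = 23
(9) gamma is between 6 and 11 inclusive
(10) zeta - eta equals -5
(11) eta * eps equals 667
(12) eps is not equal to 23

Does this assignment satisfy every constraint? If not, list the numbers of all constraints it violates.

(1) delta = 29 > 27, so we need eps ≤ 25; eps = 23 ≤ 25 — satisfied.
(2) zeta=24, gamma=9, delta=29; 0 of them equal 26, not exactly one — violated.
(3) gamma^2 + eps^2 = 9^2 + 23^2 = 81 + 529 = 610, not 611 — violated.
(4) gamma=9, zeta=24, eps=23; 1 of them equals 24 — satisfied.
(5) values 23 <= 24 <= 29 — satisfied.
(6) 2delta + 3gamma = 2(29) + 3(9) = 85, not 83 — violated.
(7) eta = 29, gamma = 9; 29 ≥ 9 — satisfied.
(8) delta = 29 ≠ 31, but eps = 23 = 23 (second disjunct) — satisfied.
(9) gamma = 9 lies in [6, 11] — satisfied.
(10) zeta - eta = 24 - 29 = -5 — satisfied.
(11) eta * eps = 29 * 23 = 667 — satisfied.
(12) eps = 23, but 23 is required to differ — violated.

Constraints 2, 3, 6, and 12 are violated.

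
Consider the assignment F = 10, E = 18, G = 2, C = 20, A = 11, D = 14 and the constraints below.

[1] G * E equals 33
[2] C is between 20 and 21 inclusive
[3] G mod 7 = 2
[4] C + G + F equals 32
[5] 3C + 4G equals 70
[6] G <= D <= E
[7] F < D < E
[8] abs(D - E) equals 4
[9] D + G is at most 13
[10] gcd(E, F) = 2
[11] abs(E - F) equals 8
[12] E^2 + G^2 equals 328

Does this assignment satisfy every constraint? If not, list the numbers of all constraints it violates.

Constraints 1, 5, and 9 are violated.

[1] G * E = 2 * 18 = 36, not 33 — does not hold.
[2] C = 20 lies in [20, 21] — holds.
[3] 2 mod 7 = 2 — holds.
[4] C + G + F = 20 + 2 + 10 = 32 — holds.
[5] 3C + 4G = 3(20) + 4(2) = 68, not 70 — does not hold.
[6] values 2 <= 14 <= 18 — holds.
[7] values 10 < 14 < 18 — holds.
[8] abs(14 - 18) = 4 — holds.
[9] D + G = 14 + 2 = 16; 16 > 13, bound 13 not met — does not hold.
[10] gcd(18, 10) = 2 — holds.
[11] abs(18 - 10) = 8 — holds.
[12] E^2 + G^2 = 18^2 + 2^2 = 324 + 4 = 328 — holds.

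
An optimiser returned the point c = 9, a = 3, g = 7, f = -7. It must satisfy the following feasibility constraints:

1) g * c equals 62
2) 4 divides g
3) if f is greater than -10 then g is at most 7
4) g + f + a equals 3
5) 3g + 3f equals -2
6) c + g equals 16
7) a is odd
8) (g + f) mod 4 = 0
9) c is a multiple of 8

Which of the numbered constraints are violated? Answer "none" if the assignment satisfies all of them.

1) g * c = 7 * 9 = 63, not 62  ✘
2) 7 = 4*1 + 3, so 4 does not divide 7  ✘
3) f = -7 > -10, so we need g ≤ 7; g = 7 ≤ 7  ✔
4) g + f + a = 7 + (-7) + 3 = 3  ✔
5) 3g + 3f = 3(7) + 3(-7) = 0, not -2  ✘
6) c + g = 9 + 7 = 16  ✔
7) a = 3 is odd  ✔
8) g + f = 0; 0 mod 4 = 0  ✔
9) 9 = 8*1 + 1, so 8 does not divide 9  ✘

Constraints 1, 2, 5, and 9 are violated.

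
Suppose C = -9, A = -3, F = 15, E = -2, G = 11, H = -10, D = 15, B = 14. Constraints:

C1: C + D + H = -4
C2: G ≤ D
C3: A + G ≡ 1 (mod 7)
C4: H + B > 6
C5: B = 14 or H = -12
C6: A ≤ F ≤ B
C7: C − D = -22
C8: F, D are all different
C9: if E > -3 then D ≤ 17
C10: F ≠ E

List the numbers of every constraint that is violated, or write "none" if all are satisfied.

C1: C + D + H = -9 + 15 + (-10) = -4  ✓
C2: G = 11, D = 15; 11 ≤ 15  ✓
C3: A + G = 8; 8 mod 7 = 1  ✓
C4: H + B = -10 + 14 = 4; 4 ≤ 6, bound 6 not met  ✗
C5: B = 14 = 14 (first disjunct)  ✓
C6: values -3, 15, 14; F = 15 is not ≤ B = 14  ✗
C7: C − D = -9 − 15 = -24, not -22  ✗
C8: F = D = 15, not all different  ✗
C9: E = -2 > -3, so we need D ≤ 17; D = 15 ≤ 17  ✓
C10: F = 15, E = -2; distinct  ✓

No — constraints 4, 6, 7, and 8 are not satisfied.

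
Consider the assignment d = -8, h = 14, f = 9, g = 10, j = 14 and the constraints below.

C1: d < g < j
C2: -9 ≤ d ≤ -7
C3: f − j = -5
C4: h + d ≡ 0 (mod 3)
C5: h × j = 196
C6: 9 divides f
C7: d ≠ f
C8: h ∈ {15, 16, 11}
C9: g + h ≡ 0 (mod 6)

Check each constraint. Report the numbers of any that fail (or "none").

Violated: 8.

C1: values -8 < 10 < 14 — holds.
C2: d = -8 lies in [-9, -7] — holds.
C3: f − j = 9 − 14 = -5 — holds.
C4: h + d = 6; 6 mod 3 = 0 — holds.
C5: h × j = 14 × 14 = 196 — holds.
C6: 9 / 9 = 1, so 9 divides 9 — holds.
C7: d = -8, f = 9; distinct — holds.
C8: h = 14 is not in {15, 16, 11} — fails.
C9: g + h = 24; 24 mod 6 = 0 — holds.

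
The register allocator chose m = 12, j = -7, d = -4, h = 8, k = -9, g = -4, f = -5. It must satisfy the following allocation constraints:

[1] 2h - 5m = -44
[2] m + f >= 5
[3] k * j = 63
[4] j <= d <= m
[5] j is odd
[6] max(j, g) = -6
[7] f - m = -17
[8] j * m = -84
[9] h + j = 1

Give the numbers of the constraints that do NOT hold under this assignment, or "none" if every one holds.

[1] 2h - 5m = 2(8) - 5(12) = -44 — holds.
[2] m + f = 12 + (-5) = 7; 7 ≥ 5 — holds.
[3] k * j = -9 * (-7) = 63 — holds.
[4] values -7 <= -4 <= 12 — holds.
[5] j = -7 is odd — holds.
[6] max(-7, -4) = -4, not -6 — fails.
[7] f - m = -5 - 12 = -17 — holds.
[8] j * m = -7 * 12 = -84 — holds.
[9] h + j = 8 + (-7) = 1 — holds.

Constraint 6 does not hold.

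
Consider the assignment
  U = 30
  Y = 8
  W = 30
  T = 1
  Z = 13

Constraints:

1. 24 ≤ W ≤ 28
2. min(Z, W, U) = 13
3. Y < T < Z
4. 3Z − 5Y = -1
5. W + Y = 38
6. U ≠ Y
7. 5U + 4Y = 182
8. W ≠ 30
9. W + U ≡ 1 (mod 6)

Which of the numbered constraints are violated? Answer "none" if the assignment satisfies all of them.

Constraints 1, 3, 8, and 9 are violated.

1. W = 30 is outside [24, 28] — violated.
2. min(13, 30, 30) = 13 — satisfied.
3. values 8, 1, 13; Y = 8 is not < T = 1 — violated.
4. 3Z − 5Y = 3(13) − 5(8) = -1 — satisfied.
5. W + Y = 30 + 8 = 38 — satisfied.
6. U = 30, Y = 8; distinct — satisfied.
7. 5U + 4Y = 5(30) + 4(8) = 182 — satisfied.
8. W = 30, but 30 is required to differ — violated.
9. W + U = 60; 60 mod 6 = 0, not 1 — violated.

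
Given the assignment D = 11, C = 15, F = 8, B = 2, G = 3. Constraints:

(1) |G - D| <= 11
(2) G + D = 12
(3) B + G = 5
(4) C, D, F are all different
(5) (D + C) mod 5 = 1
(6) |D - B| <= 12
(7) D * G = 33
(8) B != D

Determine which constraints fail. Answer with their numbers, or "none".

No — constraint 2 is not satisfied.

(1) |3 - 11| = 8; 8 ≤ 11 — holds.
(2) G + D = 3 + 11 = 14, not 12 — does not hold.
(3) B + G = 2 + 3 = 5 — holds.
(4) values 15, 11, 8 are pairwise distinct — holds.
(5) D + C = 26; 26 mod 5 = 1 — holds.
(6) |11 - 2| = 9; 9 ≤ 12 — holds.
(7) D * G = 11 * 3 = 33 — holds.
(8) B = 2, D = 11; distinct — holds.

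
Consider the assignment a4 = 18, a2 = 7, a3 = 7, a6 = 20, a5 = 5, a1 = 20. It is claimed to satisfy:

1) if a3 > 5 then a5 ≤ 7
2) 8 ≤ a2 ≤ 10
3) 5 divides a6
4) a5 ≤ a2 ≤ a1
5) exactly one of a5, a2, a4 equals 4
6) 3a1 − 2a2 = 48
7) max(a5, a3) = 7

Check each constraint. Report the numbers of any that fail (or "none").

The assignment fails constraints 2, 5, 6.

1) a3 = 7 > 5, so we need a5 ≤ 7; a5 = 5 ≤ 7  yes
2) a2 = 7 is outside [8, 10]  no
3) 20 / 5 = 4, so 5 divides 20  yes
4) values 5 ≤ 7 ≤ 20  yes
5) a5=5, a2=7, a4=18; 0 of them equal 4, not exactly one  no
6) 3a1 − 2a2 = 3(20) − 2(7) = 46, not 48  no
7) max(5, 7) = 7  yes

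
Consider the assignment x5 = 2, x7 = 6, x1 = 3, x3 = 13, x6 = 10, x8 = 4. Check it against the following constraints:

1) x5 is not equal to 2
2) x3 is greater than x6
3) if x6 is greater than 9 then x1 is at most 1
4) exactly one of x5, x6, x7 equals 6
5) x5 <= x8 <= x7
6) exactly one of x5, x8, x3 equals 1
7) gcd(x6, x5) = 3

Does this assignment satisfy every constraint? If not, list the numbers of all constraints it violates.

Violated: 1, 3, 6, and 7.

1) x5 = 2, but 2 is required to differ — violated.
2) x3 = 13, x6 = 10; 13 > 10 — OK.
3) x6 = 10 > 9, so we need x1 ≤ 1; but x1 = 3 > 1 — violated.
4) x5=2, x6=10, x7=6; 1 of them equals 6 — OK.
5) values 2 <= 4 <= 6 — OK.
6) x5=2, x8=4, x3=13; 0 of them equal 1, not exactly one — violated.
7) gcd(10, 2) = 2, not 3 — violated.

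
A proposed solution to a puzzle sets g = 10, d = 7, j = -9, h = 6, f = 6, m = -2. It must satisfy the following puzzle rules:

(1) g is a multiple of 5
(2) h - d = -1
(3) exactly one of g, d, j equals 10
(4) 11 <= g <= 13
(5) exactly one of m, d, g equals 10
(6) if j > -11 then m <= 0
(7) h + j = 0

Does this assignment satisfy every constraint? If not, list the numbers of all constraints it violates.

(1) 10 / 5 = 2, so 5 divides 10 — holds.
(2) h - d = 6 - 7 = -1 — holds.
(3) g=10, d=7, j=-9; 1 of them equals 10 — holds.
(4) g = 10 is outside [11, 13] — does not hold.
(5) m=-2, d=7, g=10; 1 of them equals 10 — holds.
(6) j = -9 > -11, so we need m ≤ 0; m = -2 ≤ 0 — holds.
(7) h + j = 6 + (-9) = -3, not 0 — does not hold.

Constraints 4 and 7 are violated.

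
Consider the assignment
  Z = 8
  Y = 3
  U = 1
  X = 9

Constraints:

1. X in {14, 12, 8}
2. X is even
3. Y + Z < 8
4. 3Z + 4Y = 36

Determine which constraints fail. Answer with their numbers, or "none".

1. X = 9 is not in {14, 12, 8}  ✗
2. X = 9 is odd  ✗
3. Y + Z = 3 + 8 = 11; 11 ≥ 8, bound 8 not met  ✗
4. 3Z + 4Y = 3(8) + 4(3) = 36  ✓

Constraints 1, 2, and 3 do not hold.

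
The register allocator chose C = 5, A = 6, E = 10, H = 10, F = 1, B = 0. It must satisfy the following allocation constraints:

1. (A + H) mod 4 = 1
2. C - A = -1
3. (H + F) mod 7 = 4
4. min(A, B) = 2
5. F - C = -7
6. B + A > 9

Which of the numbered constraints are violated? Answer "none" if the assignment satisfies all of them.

Constraints 1, 4, 5, and 6 do not hold.

1. A + H = 16; 16 mod 4 = 0, not 1 — violated.
2. C - A = 5 - 6 = -1 — satisfied.
3. H + F = 11; 11 mod 7 = 4 — satisfied.
4. min(6, 0) = 0, not 2 — violated.
5. F - C = 1 - 5 = -4, not -7 — violated.
6. B + A = 0 + 6 = 6; 6 ≤ 9, bound 9 not met — violated.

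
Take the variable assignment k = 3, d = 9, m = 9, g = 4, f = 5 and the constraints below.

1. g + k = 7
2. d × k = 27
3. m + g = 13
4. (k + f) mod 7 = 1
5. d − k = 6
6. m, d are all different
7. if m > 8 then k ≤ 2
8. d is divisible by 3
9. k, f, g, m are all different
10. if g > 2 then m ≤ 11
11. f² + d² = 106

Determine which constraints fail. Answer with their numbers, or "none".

1. g + k = 4 + 3 = 7 — holds.
2. d × k = 9 × 3 = 27 — holds.
3. m + g = 9 + 4 = 13 — holds.
4. k + f = 8; 8 mod 7 = 1 — holds.
5. d − k = 9 − 3 = 6 — holds.
6. m = d = 9, not all different — fails.
7. m = 9 > 8, so we need k ≤ 2; but k = 3 > 2 — fails.
8. 9 / 3 = 3, so 3 divides 9 — holds.
9. values 3, 5, 4, 9 are pairwise distinct — holds.
10. g = 4 > 2, so we need m ≤ 11; m = 9 ≤ 11 — holds.
11. f² + d² = 5² + 9² = 25 + 81 = 106 — holds.

Constraints 6 and 7 do not hold.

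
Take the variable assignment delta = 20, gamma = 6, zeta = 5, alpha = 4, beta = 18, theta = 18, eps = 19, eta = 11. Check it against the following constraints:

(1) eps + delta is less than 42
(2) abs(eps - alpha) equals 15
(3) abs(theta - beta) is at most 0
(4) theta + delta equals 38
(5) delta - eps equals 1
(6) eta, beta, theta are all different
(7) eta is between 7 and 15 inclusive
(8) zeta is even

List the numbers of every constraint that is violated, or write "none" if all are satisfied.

The assignment fails constraints 6 and 8.

(1) eps + delta = 19 + 20 = 39; 39 < 42 — holds.
(2) abs(19 - 4) = 15 — holds.
(3) abs(18 - 18) = 0; 0 ≤ 0 — holds.
(4) theta + delta = 18 + 20 = 38 — holds.
(5) delta - eps = 20 - 19 = 1 — holds.
(6) beta = theta = 18, not all different — fails.
(7) eta = 11 lies in [7, 15] — holds.
(8) zeta = 5 is odd — fails.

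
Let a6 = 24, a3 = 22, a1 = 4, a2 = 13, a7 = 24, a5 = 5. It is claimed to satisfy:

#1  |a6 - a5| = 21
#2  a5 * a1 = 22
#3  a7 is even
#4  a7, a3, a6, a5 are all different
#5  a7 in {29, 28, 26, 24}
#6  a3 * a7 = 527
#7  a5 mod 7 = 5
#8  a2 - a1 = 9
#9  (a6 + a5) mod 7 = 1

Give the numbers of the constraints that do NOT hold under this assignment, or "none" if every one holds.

Constraints 1, 2, 4, 6 are violated.

#1 |24 - 5| = 19, not 21 — violated.
#2 a5 * a1 = 5 * 4 = 20, not 22 — violated.
#3 a7 = 24 is even — satisfied.
#4 a7 = a6 = 24, not all different — violated.
#5 a7 = 24 is in {29, 28, 26, 24} — satisfied.
#6 a3 * a7 = 22 * 24 = 528, not 527 — violated.
#7 5 mod 7 = 5 — satisfied.
#8 a2 - a1 = 13 - 4 = 9 — satisfied.
#9 a6 + a5 = 29; 29 mod 7 = 1 — satisfied.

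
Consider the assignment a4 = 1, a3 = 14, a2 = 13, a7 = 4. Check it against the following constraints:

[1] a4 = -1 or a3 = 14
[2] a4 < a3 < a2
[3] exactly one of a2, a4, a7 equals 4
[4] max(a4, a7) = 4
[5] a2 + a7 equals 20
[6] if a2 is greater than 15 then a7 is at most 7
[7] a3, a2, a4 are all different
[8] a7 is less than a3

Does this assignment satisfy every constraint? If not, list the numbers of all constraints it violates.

Constraints 2, 5 are violated.

[1] a4 = 1 ≠ -1, but a3 = 14 = 14 (second disjunct)  OK
[2] values 1, 14, 13; a3 = 14 is not < a2 = 13  FAIL
[3] a2=13, a4=1, a7=4; 1 of them equals 4  OK
[4] max(1, 4) = 4  OK
[5] a2 + a7 = 13 + 4 = 17, not 20  FAIL
[6] a2 = 13, not > 15; antecedent false, conditional vacuously true  OK
[7] values 14, 13, 1 are pairwise distinct  OK
[8] a7 = 4, a3 = 14; 4 < 14  OK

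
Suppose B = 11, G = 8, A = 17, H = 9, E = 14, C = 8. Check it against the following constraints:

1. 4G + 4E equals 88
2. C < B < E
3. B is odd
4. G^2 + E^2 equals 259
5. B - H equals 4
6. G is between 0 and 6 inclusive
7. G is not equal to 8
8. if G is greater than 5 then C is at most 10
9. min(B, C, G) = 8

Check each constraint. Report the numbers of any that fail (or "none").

The assignment fails constraints 4, 5, 6, and 7.

1. 4G + 4E = 4(8) + 4(14) = 88  ✔
2. values 8 < 11 < 14  ✔
3. B = 11 is odd  ✔
4. G^2 + E^2 = 8^2 + 14^2 = 64 + 196 = 260, not 259  ✘
5. B - H = 11 - 9 = 2, not 4  ✘
6. G = 8 is outside [0, 6]  ✘
7. G = 8, but 8 is required to differ  ✘
8. G = 8 > 5, so we need C ≤ 10; C = 8 ≤ 10  ✔
9. min(11, 8, 8) = 8  ✔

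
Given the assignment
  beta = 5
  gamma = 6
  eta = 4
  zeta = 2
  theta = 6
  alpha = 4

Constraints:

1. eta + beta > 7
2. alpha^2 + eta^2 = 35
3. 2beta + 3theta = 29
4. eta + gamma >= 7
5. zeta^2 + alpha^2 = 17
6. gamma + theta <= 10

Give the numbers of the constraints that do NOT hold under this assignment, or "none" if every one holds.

1. eta + beta = 4 + 5 = 9; 9 > 7 — satisfied.
2. alpha^2 + eta^2 = 4^2 + 4^2 = 16 + 16 = 32, not 35 — violated.
3. 2beta + 3theta = 2(5) + 3(6) = 28, not 29 — violated.
4. eta + gamma = 4 + 6 = 10; 10 ≥ 7 — satisfied.
5. zeta^2 + alpha^2 = 2^2 + 4^2 = 4 + 16 = 20, not 17 — violated.
6. gamma + theta = 6 + 6 = 12; 12 > 10, bound 10 not met — violated.

Constraints 2, 3, 5, 6 do not hold.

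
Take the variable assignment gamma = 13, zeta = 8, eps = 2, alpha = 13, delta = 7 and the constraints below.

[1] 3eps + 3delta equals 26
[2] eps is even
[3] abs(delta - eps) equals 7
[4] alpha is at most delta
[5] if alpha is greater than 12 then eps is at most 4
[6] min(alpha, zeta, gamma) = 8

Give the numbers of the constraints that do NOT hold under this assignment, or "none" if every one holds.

[1] 3eps + 3delta = 3(2) + 3(7) = 27, not 26  ✗
[2] eps = 2 is even  ✓
[3] abs(7 - 2) = 5, not 7  ✗
[4] alpha = 13, delta = 7; 13 > 7 (want ≤)  ✗
[5] alpha = 13 > 12, so we need eps ≤ 4; eps = 2 ≤ 4  ✓
[6] min(13, 8, 13) = 8  ✓

Constraints 1, 3, and 4 are violated.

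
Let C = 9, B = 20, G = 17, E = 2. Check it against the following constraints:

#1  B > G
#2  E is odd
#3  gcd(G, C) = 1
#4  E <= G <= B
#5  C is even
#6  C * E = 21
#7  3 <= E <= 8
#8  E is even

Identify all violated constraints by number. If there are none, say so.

The assignment fails constraints 2, 5, 6, 7.

#1 B = 20, G = 17; 20 > 17 — holds.
#2 E = 2 is even — does not hold.
#3 gcd(17, 9) = 1 — holds.
#4 values 2 <= 17 <= 20 — holds.
#5 C = 9 is odd — does not hold.
#6 C * E = 9 * 2 = 18, not 21 — does not hold.
#7 E = 2 is outside [3, 8] — does not hold.
#8 E = 2 is even — holds.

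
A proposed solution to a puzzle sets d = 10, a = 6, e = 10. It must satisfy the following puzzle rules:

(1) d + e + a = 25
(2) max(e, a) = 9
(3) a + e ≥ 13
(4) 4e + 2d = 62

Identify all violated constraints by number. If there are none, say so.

No — constraints 1, 2, and 4 are not satisfied.

(1) d + e + a = 10 + 10 + 6 = 26, not 25 — does not hold.
(2) max(10, 6) = 10, not 9 — does not hold.
(3) a + e = 6 + 10 = 16; 16 ≥ 13 — holds.
(4) 4e + 2d = 4(10) + 2(10) = 60, not 62 — does not hold.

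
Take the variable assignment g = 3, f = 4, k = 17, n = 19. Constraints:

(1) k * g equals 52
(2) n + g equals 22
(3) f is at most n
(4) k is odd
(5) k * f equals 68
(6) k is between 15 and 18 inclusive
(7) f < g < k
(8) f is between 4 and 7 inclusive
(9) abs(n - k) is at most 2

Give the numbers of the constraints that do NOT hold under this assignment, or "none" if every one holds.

Constraints 1 and 7 do not hold.

(1) k * g = 17 * 3 = 51, not 52 — does not hold.
(2) n + g = 19 + 3 = 22 — holds.
(3) f = 4, n = 19; 4 ≤ 19 — holds.
(4) k = 17 is odd — holds.
(5) k * f = 17 * 4 = 68 — holds.
(6) k = 17 lies in [15, 18] — holds.
(7) values 4, 3, 17; f = 4 is not < g = 3 — does not hold.
(8) f = 4 lies in [4, 7] — holds.
(9) abs(19 - 17) = 2; 2 ≤ 2 — holds.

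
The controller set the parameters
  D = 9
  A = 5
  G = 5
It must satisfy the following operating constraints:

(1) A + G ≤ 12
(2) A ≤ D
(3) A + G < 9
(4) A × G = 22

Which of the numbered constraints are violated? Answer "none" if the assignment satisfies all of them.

(1) A + G = 5 + 5 = 10; 10 ≤ 12  ✔
(2) A = 5, D = 9; 5 ≤ 9  ✔
(3) A + G = 5 + 5 = 10; 10 ≥ 9, bound 9 not met  ✘
(4) A × G = 5 × 5 = 25, not 22  ✘

Constraints 3 and 4 are violated.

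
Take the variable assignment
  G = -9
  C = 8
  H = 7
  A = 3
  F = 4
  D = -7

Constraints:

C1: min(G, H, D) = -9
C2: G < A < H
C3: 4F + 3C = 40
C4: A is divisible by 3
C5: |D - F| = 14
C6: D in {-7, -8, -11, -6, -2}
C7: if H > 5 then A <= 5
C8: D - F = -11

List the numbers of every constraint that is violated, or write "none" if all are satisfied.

Constraint 5 is violated.

C1: min(-9, 7, -7) = -9  ✔
C2: values -9 < 3 < 7  ✔
C3: 4F + 3C = 4(4) + 3(8) = 40  ✔
C4: 3 / 3 = 1, so 3 divides 3  ✔
C5: |-7 - 4| = 11, not 14  ✘
C6: D = -7 is in {-7, -8, -11, -6, -2}  ✔
C7: H = 7 > 5, so we need A ≤ 5; A = 3 ≤ 5  ✔
C8: D - F = -7 - 4 = -11  ✔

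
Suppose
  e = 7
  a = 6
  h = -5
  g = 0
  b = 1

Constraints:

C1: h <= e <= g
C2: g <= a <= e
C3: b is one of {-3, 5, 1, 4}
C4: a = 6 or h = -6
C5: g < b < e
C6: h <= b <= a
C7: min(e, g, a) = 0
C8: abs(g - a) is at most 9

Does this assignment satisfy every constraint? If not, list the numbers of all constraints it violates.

Violated: 1.

C1: values -5, 7, 0; e = 7 is not <= g = 0  false
C2: values 0 <= 6 <= 7  true
C3: b = 1 is in {-3, 5, 1, 4}  true
C4: a = 6 = 6 (first disjunct)  true
C5: values 0 < 1 < 7  true
C6: values -5 <= 1 <= 6  true
C7: min(7, 0, 6) = 0  true
C8: abs(0 - 6) = 6; 6 ≤ 9  true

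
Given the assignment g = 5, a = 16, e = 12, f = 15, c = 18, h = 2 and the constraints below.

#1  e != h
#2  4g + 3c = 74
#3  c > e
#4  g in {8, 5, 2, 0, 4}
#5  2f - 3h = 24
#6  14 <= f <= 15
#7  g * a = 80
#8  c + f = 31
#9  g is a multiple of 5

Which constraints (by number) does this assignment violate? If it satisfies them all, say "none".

#1 e = 12, h = 2; distinct — holds.
#2 4g + 3c = 4(5) + 3(18) = 74 — holds.
#3 c = 18, e = 12; 18 > 12 — holds.
#4 g = 5 is in {8, 5, 2, 0, 4} — holds.
#5 2f - 3h = 2(15) - 3(2) = 24 — holds.
#6 f = 15 lies in [14, 15] — holds.
#7 g * a = 5 * 16 = 80 — holds.
#8 c + f = 18 + 15 = 33, not 31 — does not hold.
#9 5 / 5 = 1, so 5 divides 5 — holds.

Constraint 8 is violated.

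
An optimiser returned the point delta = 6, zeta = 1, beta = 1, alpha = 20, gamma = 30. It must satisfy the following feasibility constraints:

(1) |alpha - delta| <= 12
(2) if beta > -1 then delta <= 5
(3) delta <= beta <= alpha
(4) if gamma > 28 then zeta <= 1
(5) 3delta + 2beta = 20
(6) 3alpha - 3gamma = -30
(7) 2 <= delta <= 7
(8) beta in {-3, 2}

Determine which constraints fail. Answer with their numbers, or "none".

No — constraints 1, 2, 3, and 8 are not satisfied.

(1) |20 - 6| = 14; 14 > 12, exceeds bound 12 — violated.
(2) beta = 1 > -1, so we need delta ≤ 5; but delta = 6 > 5 — violated.
(3) values 6, 1, 20; delta = 6 is not <= beta = 1 — violated.
(4) gamma = 30 > 28, so we need zeta ≤ 1; zeta = 1 ≤ 1 — OK.
(5) 3delta + 2beta = 3(6) + 2(1) = 20 — OK.
(6) 3alpha - 3gamma = 3(20) - 3(30) = -30 — OK.
(7) delta = 6 lies in [2, 7] — OK.
(8) beta = 1 is not in {-3, 2} — violated.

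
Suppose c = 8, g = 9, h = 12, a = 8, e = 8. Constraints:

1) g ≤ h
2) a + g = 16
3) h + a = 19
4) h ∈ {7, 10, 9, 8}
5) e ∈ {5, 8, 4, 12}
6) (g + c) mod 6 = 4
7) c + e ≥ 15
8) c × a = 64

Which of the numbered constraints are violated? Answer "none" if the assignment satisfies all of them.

Violated: 2, 3, 4, 6.

1) g = 9, h = 12; 9 ≤ 12 — satisfied.
2) a + g = 8 + 9 = 17, not 16 — violated.
3) h + a = 12 + 8 = 20, not 19 — violated.
4) h = 12 is not in {7, 10, 9, 8} — violated.
5) e = 8 is in {5, 8, 4, 12} — satisfied.
6) g + c = 17; 17 mod 6 = 5, not 4 — violated.
7) c + e = 8 + 8 = 16; 16 ≥ 15 — satisfied.
8) c × a = 8 × 8 = 64 — satisfied.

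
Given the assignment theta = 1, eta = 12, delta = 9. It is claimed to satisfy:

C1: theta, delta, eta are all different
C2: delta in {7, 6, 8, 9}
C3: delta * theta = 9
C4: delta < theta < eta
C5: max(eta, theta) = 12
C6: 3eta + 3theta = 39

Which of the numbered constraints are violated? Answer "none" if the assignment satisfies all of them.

No — constraint 4 is not satisfied.

C1: values 1, 9, 12 are pairwise distinct  holds
C2: delta = 9 is in {7, 6, 8, 9}  holds
C3: delta * theta = 9 * 1 = 9  holds
C4: values 9, 1, 12; delta = 9 is not < theta = 1  fails
C5: max(12, 1) = 12  holds
C6: 3eta + 3theta = 3(12) + 3(1) = 39  holds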